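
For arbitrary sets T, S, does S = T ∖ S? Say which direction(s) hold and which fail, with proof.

(⊆) fails and (⊇) fails.

(⟹) This inclusion fails. Take T = ∅, S = {1}; then 1 ∈ S but 1 ∉ T ∖ S.

(⟸) This inclusion fails. Take T = {1}, S = ∅; then 1 ∈ T ∖ S but 1 ∉ S.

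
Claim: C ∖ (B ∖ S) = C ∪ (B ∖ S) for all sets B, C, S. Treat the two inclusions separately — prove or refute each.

(⊆) Let x ∈ C ∖ (B ∖ S). Then either x ∈ C and x ∉ B, S; or x ∈ C ∩ S and x ∉ B; or x ∈ B ∩ C ∩ S. In each case x ∈ C ∪ (B ∖ S), so C ∖ (B ∖ S) ⊆ C ∪ (B ∖ S).

(⊇) This inclusion fails. Take B = {1}, C = ∅, S = ∅; then 1 ∈ C ∪ (B ∖ S) but 1 ∉ C ∖ (B ∖ S).

(⊆) holds; (⊇) fails.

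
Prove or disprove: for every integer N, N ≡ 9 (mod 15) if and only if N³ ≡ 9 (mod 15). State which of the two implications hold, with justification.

(⟹) Suppose N ≡ 9 (mod 15). Write N = 15j + 9. Then (15j + 9)³ = 3375j³ + 6075j² + 3645j + 729 = 15(225j³ + 405j² + 243j + 48) + 9, so N³ ≡ 9 (mod 15).

(⟸) Conversely, suppose N³ ≡ 9 (mod 15). The only residue r in {0, …, 14} with r³ ≡ 9 (mod 15) is r = 9, so N ≡ 9 (mod 15).

Both directions hold.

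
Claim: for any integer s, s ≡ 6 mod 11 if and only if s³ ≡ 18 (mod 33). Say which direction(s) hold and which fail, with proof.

(⇒) fails; (⇐) holds.

(⇐) The residues r modulo 33 with r³ ≡ 18 (mod 33) are exactly {6}, and each is ≡ 6 (mod 11).

(⇒) This fails: take s = 17. Then 17 ≡ 6 (mod 11), but 17³ = 4913 ≡ 29 (mod 33), not 18.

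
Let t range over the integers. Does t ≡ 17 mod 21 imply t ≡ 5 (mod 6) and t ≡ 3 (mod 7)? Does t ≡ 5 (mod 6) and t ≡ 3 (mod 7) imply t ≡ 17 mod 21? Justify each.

(⟹) This fails: t = 38 gives 38 ≡ 17 (mod 21) but 38 ≡ 2 (mod 6), so the conjunction on the right does not hold.

(⟸) Conversely, if t ≡ 5 (mod 6) and t ≡ 3 (mod 7), then by the Chinese remainder theorem t ≡ 17 (mod 42). Since 17 ≡ 17 (mod 21) and 21 ∣ 42, we get t ≡ 17 (mod 21).

Not equivalent: only (⇐) holds.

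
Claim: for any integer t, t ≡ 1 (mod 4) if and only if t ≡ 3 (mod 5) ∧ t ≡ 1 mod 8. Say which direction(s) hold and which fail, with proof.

Forward direction. This fails: t = 1 gives 1 ≡ 1 (mod 4) but 1 ≡ 1 (mod 5), so the conjunction on the right does not hold.

Converse. If t ≡ 3 (mod 5) and t ≡ 1 (mod 8), then by the Chinese remainder theorem t ≡ 33 (mod 40). Since 33 ≡ 1 (mod 4) and 4 ∣ 40, we get t ≡ 1 (mod 4).

Not equivalent: only (⇐) holds.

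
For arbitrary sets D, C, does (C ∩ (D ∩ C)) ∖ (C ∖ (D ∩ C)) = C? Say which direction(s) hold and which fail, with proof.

(⟹) Let x ∈ (C ∩ (D ∩ C)) ∖ (C ∖ (D ∩ C)). Then x ∈ D ∩ C, from which x ∈ C.

(⟸) This inclusion fails. Take D = ∅, C = {1}; then 1 ∈ C but 1 ∉ (C ∩ (D ∩ C)) ∖ (C ∖ (D ∩ C)).

The sets are not equal: only the forward inclusion holds.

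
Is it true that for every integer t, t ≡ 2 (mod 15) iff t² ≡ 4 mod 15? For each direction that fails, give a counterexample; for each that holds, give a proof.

(⟹) Suppose t ≡ 2 (mod 15). Write t = 15j + 2. Then (15j + 2)² = 225j² + 60j + 4 = 15(15j² + 4j) + 4, so t² ≡ 4 (mod 15).

(⟸) This fails: take t = 7. Then 7² = 49 ≡ 4 (mod 15), yet 7 ≡ 7 (mod 15), not 2.

Only the forward direction holds.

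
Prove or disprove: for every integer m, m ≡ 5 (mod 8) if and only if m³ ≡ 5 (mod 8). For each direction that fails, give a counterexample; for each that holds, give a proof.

Both implications hold.

(⟹) Suppose m ≡ 5 (mod 8). Write m = 8j + 5. Then (8j + 5)³ = 512j³ + 960j² + 600j + 125 = 8(64j³ + 120j² + 75j + 15) + 5, so m³ ≡ 5 (mod 8).

(⟸) For the converse, argue contrapositively. If m ≢ 5 (mod 8), then m is congruent to one of 0, 1, 2, 3, 4, 6, 7 modulo 8, and these give m³ ≡ 0, 1, 0, 3, 0, 0, 7 respectively — never 5.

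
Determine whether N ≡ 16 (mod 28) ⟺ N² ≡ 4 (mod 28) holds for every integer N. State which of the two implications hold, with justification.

(⇐) This fails: take N = 2. Then 2² = 4 ≡ 4 (mod 28), yet 2 ≡ 2 (mod 28), not 16.

(⇒) Suppose N ≡ 16 (mod 28). Write N = 28j + 16. Then (28j + 16)² = 784j² + 896j + 256 = 28(28j² + 32j + 9) + 4, so N² ≡ 4 (mod 28).

(⇒) holds; (⇐) fails.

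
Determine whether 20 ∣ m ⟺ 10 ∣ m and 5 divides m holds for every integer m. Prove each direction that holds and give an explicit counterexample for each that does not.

Only the forward direction holds.

(←) This fails: take m = 10. Both 10 ∣ 10 and 5 ∣ 10, yet 10 is not a multiple of 20 (since 10 = 0·20 + 10), so 20 ∤ 10.

(→) If 20 ∣ m, write m = 20q. Since 20 = 2·10, m = 10·(2q), so 10 ∣ m; and since 20 = 4·5, m = 5·(4q), so 5 ∣ m.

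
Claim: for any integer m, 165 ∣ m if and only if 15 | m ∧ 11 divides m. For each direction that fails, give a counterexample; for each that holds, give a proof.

Both directions hold; the statement is true.

Forward direction. If 165 ∣ m, write m = 165q. Since 165 = 11·15, m = 15·(11q), so 15 ∣ m; and since 165 = 15·11, m = 11·(15q), so 11 ∣ m.

Converse. Suppose 15 ∣ m and 11 ∣ m. Any common multiple of 15 and 11 is a multiple of their lcm; here gcd(15, 11) = 1, so lcm(15, 11) = 15·11 = 165, so 165 ∣ m.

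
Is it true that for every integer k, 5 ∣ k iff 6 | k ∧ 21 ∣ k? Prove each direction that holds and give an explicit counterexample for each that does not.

(⇒) fails and (⇐) fails.

Forward direction. This fails: take k = 5. Certainly 5 ∣ 5, but 6 ∤ 5.

Converse. This fails: take k = 42. Both 6 ∣ 42 and 21 ∣ 42, yet 42 is not a multiple of 5 (since 42 = 8·5 + 2), so 5 ∤ 42.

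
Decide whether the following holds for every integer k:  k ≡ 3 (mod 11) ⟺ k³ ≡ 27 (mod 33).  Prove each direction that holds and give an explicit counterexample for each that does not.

(⇐) The residues r modulo 33 with r³ ≡ 27 (mod 33) are exactly {3}, and each is ≡ 3 (mod 11).

(⇒) This fails: take k = 14. Then 14 ≡ 3 (mod 11), but 14³ = 2744 ≡ 5 (mod 33), not 27.

Not equivalent: only (⇐) holds.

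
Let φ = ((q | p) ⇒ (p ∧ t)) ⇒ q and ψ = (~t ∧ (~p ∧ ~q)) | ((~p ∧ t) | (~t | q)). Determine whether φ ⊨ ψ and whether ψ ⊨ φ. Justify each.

The forward direction holds; the converse fails.

(⟹) Assume the antecedent. If q is true, the consequent reduces to true regardless of the other variables. If q is false, the antecedent forces (q = F, p = T, t = F), and the consequent holds there. Either way the consequent holds.

(⟸) This fails. Under q = F, p = F, t = F, the left side is false but the right side is true.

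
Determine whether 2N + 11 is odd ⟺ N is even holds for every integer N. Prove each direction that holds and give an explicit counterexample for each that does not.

(⇐) Suppose N is even. Since 2 is even, 2N is even for every N, so 2N + 11 has the same parity as 11, which is odd. Hence 2N + 11 is odd.

(⇒) This fails: take N = 3. Then 2N + 11 = 17, which is odd, yet N = 3 is odd, not even.

Not equivalent: only (⇐) holds.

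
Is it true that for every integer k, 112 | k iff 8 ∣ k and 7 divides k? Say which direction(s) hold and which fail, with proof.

Only the forward implication holds.

(⇒) If 112 ∣ k, write k = 112q. Since 112 = 14·8, k = 8·(14q), so 8 ∣ k; and since 112 = 16·7, k = 7·(16q), so 7 ∣ k.

(⇐) This fails: take k = 56. Both 8 ∣ 56 and 7 ∣ 56, yet 56 is not a multiple of 112 (since 56 = 0·112 + 56), so 112 ∤ 56.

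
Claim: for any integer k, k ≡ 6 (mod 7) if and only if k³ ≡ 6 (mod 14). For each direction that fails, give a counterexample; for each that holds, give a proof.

(⟹) This fails: take k = 13. Then 13 ≡ 6 (mod 7), but 13³ = 2197 ≡ 13 (mod 14), not 6.

(⟸) This fails: take k = 10. Then 10³ = 1000 ≡ 6 (mod 14), yet 10 ≡ 3 (mod 7), not 6.

Neither direction holds.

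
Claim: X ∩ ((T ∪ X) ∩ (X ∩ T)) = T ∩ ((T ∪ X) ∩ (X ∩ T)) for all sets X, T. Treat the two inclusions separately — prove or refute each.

Forward inclusion. Let x ∈ X ∩ ((T ∪ X) ∩ (X ∩ T)). Then x ∈ X ∩ T, from which x ∈ T ∩ ((T ∪ X) ∩ (X ∩ T)).

Reverse inclusion. Let x ∈ T ∩ ((T ∪ X) ∩ (X ∩ T)). Then x ∈ X ∩ T, from which x ∈ X ∩ ((T ∪ X) ∩ (X ∩ T)).

Both inclusions hold.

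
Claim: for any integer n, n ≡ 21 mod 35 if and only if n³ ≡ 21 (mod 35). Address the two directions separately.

(⇐) Suppose n³ ≡ 21 (mod 35). The only residue r in {0, …, 34} with r³ ≡ 21 (mod 35) is r = 21, so n ≡ 21 (mod 35).

(⇒) Suppose n ≡ 21 mod 35. Write n = 35j + 21. Then (35j + 21)³ = 42875j³ + 77175j² + 46305j + 9261 = 35(1225j³ + 2205j² + 1323j + 264) + 21, so n³ ≡ 21 (mod 35).

Both directions hold; the statement is true.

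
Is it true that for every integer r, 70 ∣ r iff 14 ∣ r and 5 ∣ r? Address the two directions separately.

Forward direction. If 70 ∣ r, write r = 70q. Since 70 = 5·14, r = 14·(5q), so 14 ∣ r; and since 70 = 14·5, r = 5·(14q), so 5 ∣ r.

Converse. Suppose 14 ∣ r and 5 ∣ r. Any common multiple of 14 and 5 is a multiple of their lcm; here gcd(14, 5) = 1, so lcm(14, 5) = 14·5 = 70, so 70 ∣ r.

The biconditional holds.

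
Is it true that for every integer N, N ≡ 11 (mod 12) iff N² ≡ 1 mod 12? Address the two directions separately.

(⟸) This fails: take N = 1. Then 1² = 1 ≡ 1 (mod 12), yet 1 ≡ 1 (mod 12), not 11.

(⟹) Suppose N ≡ 11 (mod 12). Write N = 12j + 11. Then (12j + 11)² = 144j² + 264j + 121 = 12(12j² + 22j + 10) + 1, so N² ≡ 1 (mod 12).

Not equivalent: only (⇒) holds.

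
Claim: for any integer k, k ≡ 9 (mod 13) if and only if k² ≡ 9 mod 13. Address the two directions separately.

(⟹) This fails: take k = 9. Then 9 ≡ 9 (mod 13), but 9² = 81 ≡ 3 (mod 13), not 9.

(⟸) This fails: take k = 3. Then 3² = 9 ≡ 9 (mod 13), yet 3 ≡ 3 (mod 13), not 9.

(⇒) fails and (⇐) fails.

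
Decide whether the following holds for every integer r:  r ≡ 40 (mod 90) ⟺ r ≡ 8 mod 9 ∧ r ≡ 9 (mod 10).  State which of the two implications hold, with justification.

Both directions fail.

[⇒] This fails: r = 40 gives 40 ≡ 40 (mod 90) but 40 ≡ 4 (mod 9), so the conjunction on the right does not hold.

[⇐] This fails: r = 89 satisfies both congruences on the right (89 ≡ 8 mod 9 and 89 ≡ 9 mod 10) yet 89 ≡ 89 (mod 90), not 40.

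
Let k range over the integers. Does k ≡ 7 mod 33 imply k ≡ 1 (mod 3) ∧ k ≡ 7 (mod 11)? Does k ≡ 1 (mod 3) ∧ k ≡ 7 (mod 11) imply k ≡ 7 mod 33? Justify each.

Equivalent; both directions hold.

(⟹) Suppose k ≡ 7 (mod 33); write k = 33j + 7. Since 3 ∣ 33, reducing mod 3 gives k ≡ 7 ≡ 1 (mod 3); since 11 ∣ 33, reducing mod 11 gives k ≡ 7 (mod 11).

(⟸) Conversely, if k ≡ 1 (mod 3) and k ≡ 7 (mod 11), then by the Chinese remainder theorem k ≡ 7 (mod 33). This is exactly k ≡ 7 (mod 33).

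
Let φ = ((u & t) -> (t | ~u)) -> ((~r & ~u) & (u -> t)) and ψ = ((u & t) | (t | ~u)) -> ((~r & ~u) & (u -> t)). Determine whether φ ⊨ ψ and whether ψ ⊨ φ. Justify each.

The forward direction holds; the converse fails.

(⟸) This fails. Under r = F, u = T, t = F, the left side is false but the right side is true.

(⟹) Assume the antecedent. If r is true, the antecedent cannot hold. If r is false, the antecedent forces (r = F, u = F, t = F) or (r = F, u = F, t = T), and the consequent holds there. Either way the consequent holds.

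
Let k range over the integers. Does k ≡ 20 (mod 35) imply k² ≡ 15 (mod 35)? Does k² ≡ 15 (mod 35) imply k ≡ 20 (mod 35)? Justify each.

Only the forward direction holds.

(→) Suppose k ≡ 20 (mod 35). Write k = 35j + 20. Then (35j + 20)² = 1225j² + 1400j + 400 = 35(35j² + 40j + 11) + 15, so k² ≡ 15 (mod 35).

(←) This fails: take k = 15. Then 15² = 225 ≡ 15 (mod 35), yet 15 ≡ 15 (mod 35), not 20.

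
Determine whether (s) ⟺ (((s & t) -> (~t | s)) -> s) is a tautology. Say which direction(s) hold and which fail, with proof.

Both implications hold.

(→) Assume the antecedent. If t is true, the antecedent forces (t = T, s = T), and ((s & t) -> (~t | s)) -> s holds there. If t is false, the antecedent forces (t = F, s = T), and ((s & t) -> (~t | s)) -> s holds there. Either way ((s & t) -> (~t | s)) -> s holds.

(←) Assume the antecedent. If t is true, the antecedent forces (t = T, s = T), and s holds there. If t is false, the antecedent forces (t = F, s = T), and s holds there. Either way s holds.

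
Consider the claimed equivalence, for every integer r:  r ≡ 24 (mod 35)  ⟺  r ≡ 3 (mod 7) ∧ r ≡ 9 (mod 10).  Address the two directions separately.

(⟹) This fails: r = 24 gives 24 ≡ 24 (mod 35) but 24 ≡ 4 (mod 10), so the conjunction on the right does not hold.

(⟸) Conversely, if r ≡ 3 (mod 7) and r ≡ 9 (mod 10), then by the Chinese remainder theorem r ≡ 59 (mod 70). Since 59 ≡ 24 (mod 35) and 35 ∣ 70, we get r ≡ 24 (mod 35).

Not equivalent: only (⇐) holds.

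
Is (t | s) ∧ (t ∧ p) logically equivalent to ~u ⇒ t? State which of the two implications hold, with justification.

Only the forward implication holds.

(⇐) This fails. Under p = F, s = F, t = T, u = F, the left side is false but the right side is true.

(⇒) Assume the antecedent. If s is true, the antecedent forces (p = T, s = T, t = T, u = F) or (p = T, s = T, t = T, u = T), and ~u ⇒ t holds there. If s is false, the antecedent forces (p = T, s = F, t = T, u = F) or (p = T, s = F, t = T, u = T), and ~u ⇒ t holds there. Either way ~u ⇒ t holds.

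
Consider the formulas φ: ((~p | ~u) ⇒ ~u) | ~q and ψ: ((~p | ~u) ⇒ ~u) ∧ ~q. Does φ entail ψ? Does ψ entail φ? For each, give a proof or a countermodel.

Only the converse holds.

Forward direction. This fails. Under u = T, p = F, q = F, the left side is true but the right side is false.

Converse. Assume the antecedent. If u is true, the antecedent forces (u = T, p = T, q = F), and ((~p | ~u) ⇒ ~u) | ~q holds there. If u is false, ((~p | ~u) ⇒ ~u) | ~q reduces to true regardless of the other variables. Either way ((~p | ~u) ⇒ ~u) | ~q holds.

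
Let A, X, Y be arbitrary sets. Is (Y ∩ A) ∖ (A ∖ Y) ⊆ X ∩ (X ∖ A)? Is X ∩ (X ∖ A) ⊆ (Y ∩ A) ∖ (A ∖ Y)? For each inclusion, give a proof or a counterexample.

Both inclusions fail.

Forward inclusion. This inclusion fails. Take A = {1}, X = ∅, Y = {1}; then 1 ∈ (Y ∩ A) ∖ (A ∖ Y) but 1 ∉ X ∩ (X ∖ A).

Reverse inclusion. This inclusion fails. Take A = ∅, X = {1}, Y = ∅; then 1 ∈ X ∩ (X ∖ A) but 1 ∉ (Y ∩ A) ∖ (A ∖ Y).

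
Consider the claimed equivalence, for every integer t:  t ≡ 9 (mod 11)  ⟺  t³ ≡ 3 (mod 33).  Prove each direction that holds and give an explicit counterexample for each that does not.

(→) This fails: take t = 20. Then 20 ≡ 9 (mod 11), but 20³ = 8000 ≡ 14 (mod 33), not 3.

(←) Conversely, the residues r modulo 33 with r³ ≡ 3 (mod 33) are exactly {9}, and each is ≡ 9 (mod 11).

Only the reverse direction holds.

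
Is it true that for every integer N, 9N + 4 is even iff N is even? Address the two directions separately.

Both directions hold.

(⇐) Suppose N is even; write N = 2j. Then 9N + 4 = 9·(2j) + 4 = 2·9j + 4, which is even.

(⇒) Suppose 9N + 4 is even. Since 9 is odd, 9N and N have the same parity, so 9N + 4 ≡ N + 4 (mod 2). As 4 is even, 9N + 4 is even exactly when N is even. Thus N is even.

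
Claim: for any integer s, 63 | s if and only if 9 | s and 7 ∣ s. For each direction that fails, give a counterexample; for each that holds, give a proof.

(⟹) If 63 ∣ s, write s = 63q. Since 63 = 7·9, s = 9·(7q), so 9 ∣ s; and since 63 = 9·7, s = 7·(9q), so 7 ∣ s.

(⟸) Suppose 9 ∣ s and 7 ∣ s. Any common multiple of 9 and 7 is a multiple of their lcm; here gcd(9, 7) = 1, so lcm(9, 7) = 9·7 = 63, so 63 ∣ s.

Equivalent; both directions hold.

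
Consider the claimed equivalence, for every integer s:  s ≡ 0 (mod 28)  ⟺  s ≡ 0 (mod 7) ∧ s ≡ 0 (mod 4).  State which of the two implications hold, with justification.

(⟹) Suppose s ≡ 0 (mod 28); write s = 28j + 0. Since 7 ∣ 28, reducing mod 7 gives s ≡ 0 (mod 7); since 4 ∣ 28, reducing mod 4 gives s ≡ 0 (mod 4).

(⟸) Conversely, if s ≡ 0 (mod 7) and s ≡ 0 (mod 4), then by the Chinese remainder theorem s ≡ 0 (mod 28). This is exactly s ≡ 0 (mod 28).

Both implications hold.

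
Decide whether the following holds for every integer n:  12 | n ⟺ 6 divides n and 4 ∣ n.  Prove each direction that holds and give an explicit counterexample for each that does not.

Equivalent; both directions hold.

(⟹) If 12 ∣ n, write n = 12q. Since 12 = 2·6, n = 6·(2q), so 6 ∣ n; and since 12 = 3·4, n = 4·(3q), so 4 ∣ n.

(⟸) Suppose 6 ∣ n and 4 ∣ n. Any common multiple of 6 and 4 is a multiple of their lcm; here lcm(6, 4) = 6·4/gcd(6, 4) = 24/2 = 12, so 12 ∣ n.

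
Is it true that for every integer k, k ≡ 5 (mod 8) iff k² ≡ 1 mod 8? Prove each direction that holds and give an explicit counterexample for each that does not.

[⇒] Suppose k ≡ 5 (mod 8). Write k = 8j + 5. Then (8j + 5)² = 64j² + 80j + 25 = 8(8j² + 10j + 3) + 1, so k² ≡ 1 (mod 8).

[⇐] This fails: take k = 1. Then 1² = 1 ≡ 1 (mod 8), yet 1 ≡ 1 (mod 8), not 5.

Only the forward direction holds.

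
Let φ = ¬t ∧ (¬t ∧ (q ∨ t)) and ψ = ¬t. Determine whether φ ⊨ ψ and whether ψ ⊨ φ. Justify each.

Only the forward implication holds.

(⟸) This fails. Under q = F, t = F, the left side is false but the right side is true.

(⟹) Assume the antecedent. If q is true, the antecedent forces (q = T, t = F), and ¬t holds there. If q is false, the antecedent cannot hold. Either way ¬t holds.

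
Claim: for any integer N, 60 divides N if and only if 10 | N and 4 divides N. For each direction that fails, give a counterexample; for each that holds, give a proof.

Converse. This fails: take N = 20. Both 10 ∣ 20 and 4 ∣ 20, yet 20 is not a multiple of 60 (since 20 = 0·60 + 20), so 60 ∤ 20.

Forward direction. If 60 ∣ N, write N = 60q. Since 60 = 6·10, N = 10·(6q), so 10 ∣ N; and since 60 = 15·4, N = 4·(15q), so 4 ∣ N.

Only the forward implication holds.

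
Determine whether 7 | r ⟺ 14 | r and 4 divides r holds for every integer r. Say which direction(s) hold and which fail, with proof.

The forward direction fails; the converse holds.

(⇐) Suppose 14 ∣ r and 4 ∣ r. Any common multiple of 14 and 4 is a multiple of their lcm; here lcm(14, 4) = 14·4/gcd(14, 4) = 56/2 = 28, so 28 ∣ r. Since 7 ∣ 28, it follows that 7 ∣ r.

(⇒) This fails: take r = 7. Certainly 7 ∣ 7, but 14 ∤ 7.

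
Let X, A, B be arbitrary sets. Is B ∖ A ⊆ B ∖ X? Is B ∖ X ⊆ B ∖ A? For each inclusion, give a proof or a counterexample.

(⟹) This inclusion fails. Take X = {1}, A = ∅, B = {1}; then 1 ∈ B ∖ A but 1 ∉ B ∖ X.

(⟸) This inclusion fails. Take X = ∅, A = {1}, B = {1}; then 1 ∈ B ∖ X but 1 ∉ B ∖ A.

(⊆) fails and (⊇) fails.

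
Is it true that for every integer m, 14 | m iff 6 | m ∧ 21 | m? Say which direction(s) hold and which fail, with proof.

[⇒] This fails: take m = 14. Certainly 14 ∣ 14, but 6 ∤ 14.

[⇐] Suppose 6 ∣ m and 21 ∣ m. Any common multiple of 6 and 21 is a multiple of their lcm; here lcm(6, 21) = 6·21/gcd(6, 21) = 126/3 = 42, so 42 ∣ m. Since 14 ∣ 42, it follows that 14 ∣ m.

The forward direction fails; the converse holds.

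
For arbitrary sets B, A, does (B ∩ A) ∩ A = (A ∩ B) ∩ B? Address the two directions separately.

(⊆) Let x ∈ (B ∩ A) ∩ A. Then x ∈ B ∩ A, from which x ∈ (A ∩ B) ∩ B.

(⊇) Let x ∈ (A ∩ B) ∩ B. Then x ∈ B ∩ A, from which x ∈ (B ∩ A) ∩ A.

Both inclusions hold.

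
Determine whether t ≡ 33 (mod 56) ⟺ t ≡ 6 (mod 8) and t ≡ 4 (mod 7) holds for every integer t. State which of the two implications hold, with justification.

Neither implication holds.

[⇒] This fails: t = 33 gives 33 ≡ 33 (mod 56) but 33 ≡ 1 (mod 8), so the conjunction on the right does not hold.

[⇐] This fails: t = 46 satisfies both congruences on the right (46 ≡ 6 mod 8 and 46 ≡ 4 mod 7) yet 46 ≡ 46 (mod 56), not 33.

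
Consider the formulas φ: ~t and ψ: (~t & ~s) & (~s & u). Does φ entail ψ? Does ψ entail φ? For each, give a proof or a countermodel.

(⟹) This fails. Under s = F, u = F, t = F, the left side is true but the right side is false.

(⟸) Assume the antecedent. If s is true, the antecedent cannot hold. If s is false, the antecedent forces (s = F, u = T, t = F), and ~t holds there. Either way ~t holds.

Only the converse holds.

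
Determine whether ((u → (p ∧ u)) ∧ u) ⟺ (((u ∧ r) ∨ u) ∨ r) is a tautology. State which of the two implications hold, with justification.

(→) Assume the antecedent. If p is true, the antecedent forces (p = T, u = T, r = F) or (p = T, u = T, r = T), and ((u ∧ r) ∨ u) ∨ r holds there. If p is false, the antecedent cannot hold. Either way ((u ∧ r) ∨ u) ∨ r holds.

(←) This fails. Under p = F, u = T, r = F, the left side is false but the right side is true.

(⇒) holds; (⇐) fails.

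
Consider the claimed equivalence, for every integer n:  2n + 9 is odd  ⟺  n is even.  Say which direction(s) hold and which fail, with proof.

[⇒] This fails: take n = 3. Then 2n + 9 = 15, which is odd, yet n = 3 is odd, not even.

[⇐] Suppose n is even. Since 2 is even, 2n is even for every n, so 2n + 9 has the same parity as 9, which is odd. Hence 2n + 9 is odd.

Only the reverse direction holds.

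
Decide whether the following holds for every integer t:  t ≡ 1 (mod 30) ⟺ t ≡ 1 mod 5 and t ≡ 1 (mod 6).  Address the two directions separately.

Equivalent; both directions hold.

(⟸) If t ≡ 1 (mod 5) and t ≡ 1 (mod 6), then by the Chinese remainder theorem t ≡ 1 (mod 30). This is exactly t ≡ 1 (mod 30).

(⟹) Suppose t ≡ 1 (mod 30); write t = 30j + 1. Since 5 ∣ 30, reducing mod 5 gives t ≡ 1 (mod 5); since 6 ∣ 30, reducing mod 6 gives t ≡ 1 (mod 6).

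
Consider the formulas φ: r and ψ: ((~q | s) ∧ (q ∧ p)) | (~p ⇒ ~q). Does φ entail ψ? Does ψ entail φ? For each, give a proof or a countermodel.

Forward direction. This fails. Under s = F, p = F, q = T, r = T, the left side is true but the right side is false.

Converse. This fails. Under s = F, p = F, q = F, r = F, the left side is false but the right side is true.

Neither direction holds.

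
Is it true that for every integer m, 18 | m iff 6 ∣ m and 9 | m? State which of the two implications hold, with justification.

Both directions hold.

[⇒] If 18 ∣ m, write m = 18q. Since 18 = 3·6, m = 6·(3q), so 6 ∣ m; and since 18 = 2·9, m = 9·(2q), so 9 ∣ m.

[⇐] Suppose 6 ∣ m and 9 ∣ m. Any common multiple of 6 and 9 is a multiple of their lcm; here lcm(6, 9) = 6·9/gcd(6, 9) = 54/3 = 18, so 18 ∣ m.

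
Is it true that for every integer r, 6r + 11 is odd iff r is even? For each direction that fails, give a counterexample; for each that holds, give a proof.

(⟹) This fails: take r = 7. Then 6r + 11 = 53, which is odd, yet r = 7 is odd, not even.

(⟸) Suppose r is even. Since 6 is even, 6r is even for every r, so 6r + 11 has the same parity as 11, which is odd. Hence 6r + 11 is odd.

Only the reverse direction holds.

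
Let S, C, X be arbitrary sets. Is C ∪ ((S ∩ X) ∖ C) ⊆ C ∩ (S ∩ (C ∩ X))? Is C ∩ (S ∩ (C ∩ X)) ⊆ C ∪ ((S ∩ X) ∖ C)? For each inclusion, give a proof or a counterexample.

The sets are not equal: only the reverse inclusion holds.

(⊆) This inclusion fails. Take S = ∅, C = {1}, X = ∅; then 1 ∈ C ∪ ((S ∩ X) ∖ C) but 1 ∉ C ∩ (S ∩ (C ∩ X)).

(⊇) Let x ∈ C ∩ (S ∩ (C ∩ X)). Then x ∈ S ∩ C ∩ X, from which x ∈ C ∪ ((S ∩ X) ∖ C).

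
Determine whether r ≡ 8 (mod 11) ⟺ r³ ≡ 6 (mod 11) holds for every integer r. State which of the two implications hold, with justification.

(⟸) Suppose r³ ≡ 6 (mod 11). The only residue r in {0, …, 10} with r³ ≡ 6 (mod 11) is r = 8, so r ≡ 8 (mod 11).

(⟹) Suppose r ≡ 8 (mod 11). Write r = 11j + 8. Then (11j + 8)³ = 1331j³ + 2904j² + 2112j + 512 = 11(121j³ + 264j² + 192j + 46) + 6, so r³ ≡ 6 (mod 11).

Both implications hold.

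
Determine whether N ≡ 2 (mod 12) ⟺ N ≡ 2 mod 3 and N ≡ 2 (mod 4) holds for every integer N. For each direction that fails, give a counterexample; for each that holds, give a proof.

Both directions hold; the statement is true.

Forward direction. Suppose N ≡ 2 (mod 12); write N = 12j + 2. Since 3 ∣ 12, reducing mod 3 gives N ≡ 2 (mod 3); since 4 ∣ 12, reducing mod 4 gives N ≡ 2 (mod 4).

Converse. If N ≡ 2 (mod 3) and N ≡ 2 (mod 4), then by the Chinese remainder theorem N ≡ 2 (mod 12). This is exactly N ≡ 2 (mod 12).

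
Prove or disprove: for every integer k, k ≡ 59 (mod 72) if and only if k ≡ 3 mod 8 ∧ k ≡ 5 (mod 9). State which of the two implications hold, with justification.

Both implications hold.

(→) Suppose k ≡ 59 (mod 72); write k = 72j + 59. Since 8 ∣ 72, reducing mod 8 gives k ≡ 59 ≡ 3 (mod 8); since 9 ∣ 72, reducing mod 9 gives k ≡ 59 ≡ 5 (mod 9).

(←) Conversely, if k ≡ 3 (mod 8) and k ≡ 5 (mod 9), then by the Chinese remainder theorem k ≡ 59 (mod 72). This is exactly k ≡ 59 (mod 72).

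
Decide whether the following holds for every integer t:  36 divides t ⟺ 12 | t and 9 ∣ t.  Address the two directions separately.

Both directions hold.

(⇒) If 36 ∣ t, write t = 36q. Since 36 = 3·12, t = 12·(3q), so 12 ∣ t; and since 36 = 4·9, t = 9·(4q), so 9 ∣ t.

(⇐) Suppose 12 ∣ t and 9 ∣ t. Any common multiple of 12 and 9 is a multiple of their lcm; here lcm(12, 9) = 12·9/gcd(12, 9) = 108/3 = 36, so 36 ∣ t.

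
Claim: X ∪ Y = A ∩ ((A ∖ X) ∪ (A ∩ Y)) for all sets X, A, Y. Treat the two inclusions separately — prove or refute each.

(⟹) This inclusion fails. Take X = {1}, A = ∅, Y = ∅; then 1 ∈ X ∪ Y but 1 ∉ A ∩ ((A ∖ X) ∪ (A ∩ Y)).

(⟸) This inclusion fails. Take X = ∅, A = {1}, Y = ∅; then 1 ∈ A ∩ ((A ∖ X) ∪ (A ∩ Y)) but 1 ∉ X ∪ Y.

Neither inclusion holds.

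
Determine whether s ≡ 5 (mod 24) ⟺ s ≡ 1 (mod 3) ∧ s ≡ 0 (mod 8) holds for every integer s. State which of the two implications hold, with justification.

Neither direction holds.

[⇒] This fails: s = 5 gives 5 ≡ 5 (mod 24) but 5 ≡ 2 (mod 3), so the conjunction on the right does not hold.

[⇐] This fails: s = 16 satisfies both congruences on the right (16 ≡ 1 mod 3 and 16 ≡ 0 mod 8) yet 16 ≡ 16 (mod 24), not 5.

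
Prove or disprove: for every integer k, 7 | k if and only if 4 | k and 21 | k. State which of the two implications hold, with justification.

Only the converse holds.

Forward direction. This fails: take k = 7. Certainly 7 ∣ 7, but 4 ∤ 7.

Converse. Suppose 4 ∣ k and 21 ∣ k. Any common multiple of 4 and 21 is a multiple of their lcm; here gcd(4, 21) = 1, so lcm(4, 21) = 4·21 = 84, so 84 ∣ k. Since 7 ∣ 84, it follows that 7 ∣ k.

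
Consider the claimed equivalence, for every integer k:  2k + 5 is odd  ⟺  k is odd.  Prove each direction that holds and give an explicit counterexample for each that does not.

Forward direction. This fails: take k = 4. Then 2k + 5 = 13, which is odd, yet k = 4 is even, not odd.

Converse. Suppose k is odd. Since 2 is even, 2k is even for every k, so 2k + 5 has the same parity as 5, which is odd. Hence 2k + 5 is odd.

Only the converse holds.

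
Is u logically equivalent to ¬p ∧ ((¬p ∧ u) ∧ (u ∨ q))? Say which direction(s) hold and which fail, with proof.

(⇒) This fails. Under u = T, q = F, p = T, the left side is true but the right side is false.

(⇐) Assume the antecedent. If u is true, u reduces to true regardless of the other variables. If u is false, the antecedent cannot hold. Either way u holds.

The forward direction fails; the converse holds.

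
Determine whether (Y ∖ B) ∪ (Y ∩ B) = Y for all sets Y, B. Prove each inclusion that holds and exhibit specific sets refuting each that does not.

Both inclusions hold; the sets are equal.

(⊇) Let x ∈ Y. Then either x ∈ Y and x ∉ B; or x ∈ Y ∩ B. In each case x ∈ (Y ∖ B) ∪ (Y ∩ B), so Y ⊆ (Y ∖ B) ∪ (Y ∩ B).

(⊆) Let x ∈ (Y ∖ B) ∪ (Y ∩ B). Then either x ∈ Y and x ∉ B; or x ∈ Y ∩ B. In each case x ∈ Y, so (Y ∖ B) ∪ (Y ∩ B) ⊆ Y.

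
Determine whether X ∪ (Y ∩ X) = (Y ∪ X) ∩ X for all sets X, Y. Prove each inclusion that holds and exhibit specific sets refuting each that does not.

Both inclusions hold.

(⟹) Let x ∈ X ∪ (Y ∩ X). Then either x ∈ X and x ∉ Y; or x ∈ X ∩ Y. In each case x ∈ (Y ∪ X) ∩ X, so X ∪ (Y ∩ X) ⊆ (Y ∪ X) ∩ X.

(⟸) Let x ∈ (Y ∪ X) ∩ X. Then either x ∈ X and x ∉ Y; or x ∈ X ∩ Y. In each case x ∈ X ∪ (Y ∩ X), so (Y ∪ X) ∩ X ⊆ X ∪ (Y ∩ X).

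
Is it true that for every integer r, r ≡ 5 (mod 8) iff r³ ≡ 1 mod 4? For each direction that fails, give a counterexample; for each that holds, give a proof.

(←) This fails: take r = 1. Then 1³ = 1 ≡ 1 (mod 4), yet 1 ≡ 1 (mod 8), not 5.

(→) Suppose r ≡ 5 (mod 8). Then r³ ≡ 5³ = 125 (mod 8), and since 4 ∣ 8, also r³ ≡ 1 (mod 4).

Only the forward implication holds.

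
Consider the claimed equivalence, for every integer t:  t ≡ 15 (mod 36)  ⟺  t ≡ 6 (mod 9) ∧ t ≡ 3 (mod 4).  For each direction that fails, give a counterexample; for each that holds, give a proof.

(⇒) Suppose t ≡ 15 (mod 36); write t = 36j + 15. Since 9 ∣ 36, reducing mod 9 gives t ≡ 15 ≡ 6 (mod 9); since 4 ∣ 36, reducing mod 4 gives t ≡ 15 ≡ 3 (mod 4).

(⇐) Conversely, if t ≡ 6 (mod 9) and t ≡ 3 (mod 4), then by the Chinese remainder theorem t ≡ 15 (mod 36). This is exactly t ≡ 15 (mod 36).

The biconditional holds.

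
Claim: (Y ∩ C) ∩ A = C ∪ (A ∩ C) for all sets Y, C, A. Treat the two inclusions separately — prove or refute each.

(⟹) Let x ∈ (Y ∩ C) ∩ A. Then x ∈ Y ∩ C ∩ A, from which x ∈ C ∪ (A ∩ C).

(⟸) This inclusion fails. Take Y = ∅, C = {1}, A = ∅; then 1 ∈ C ∪ (A ∩ C) but 1 ∉ (Y ∩ C) ∩ A.

The sets are not equal: only the forward inclusion holds.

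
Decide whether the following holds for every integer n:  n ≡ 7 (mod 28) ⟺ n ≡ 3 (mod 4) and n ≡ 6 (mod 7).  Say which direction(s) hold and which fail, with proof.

(⇒) fails and (⇐) fails.

(⟹) This fails: n = 7 gives 7 ≡ 7 (mod 28) but 7 ≡ 0 (mod 7), so the conjunction on the right does not hold.

(⟸) This fails: n = 27 satisfies both congruences on the right (27 ≡ 3 mod 4 and 27 ≡ 6 mod 7) yet 27 ≡ 27 (mod 28), not 7.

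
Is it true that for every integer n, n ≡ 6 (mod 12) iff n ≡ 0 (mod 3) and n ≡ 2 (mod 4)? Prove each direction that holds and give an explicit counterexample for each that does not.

Equivalent; both directions hold.

Forward direction. Suppose n ≡ 6 (mod 12); write n = 12j + 6. Since 3 ∣ 12, reducing mod 3 gives n ≡ 6 ≡ 0 (mod 3); since 4 ∣ 12, reducing mod 4 gives n ≡ 6 ≡ 2 (mod 4).

Converse. If n ≡ 0 (mod 3) and n ≡ 2 (mod 4), then by the Chinese remainder theorem n ≡ 6 (mod 12). This is exactly n ≡ 6 (mod 12).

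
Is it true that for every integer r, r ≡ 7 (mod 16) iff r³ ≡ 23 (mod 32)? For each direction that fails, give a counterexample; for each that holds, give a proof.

[⇒] This fails: take r = 23. Then 23 ≡ 7 (mod 16), but 23³ = 12167 ≡ 7 (mod 32), not 23.

[⇐] Conversely, the residues r modulo 32 with r³ ≡ 23 (mod 32) are exactly {7}, and each is ≡ 7 (mod 16).

Only the converse holds.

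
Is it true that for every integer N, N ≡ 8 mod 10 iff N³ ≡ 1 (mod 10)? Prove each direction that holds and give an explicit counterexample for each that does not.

(⇒) This fails: take N = 8. Then 8 ≡ 8 (mod 10), but 8³ = 512 ≡ 2 (mod 10), not 1.

(⇐) This fails: take N = 1. Then 1³ = 1 ≡ 1 (mod 10), yet 1 ≡ 1 (mod 10), not 8.

(⇒) fails and (⇐) fails.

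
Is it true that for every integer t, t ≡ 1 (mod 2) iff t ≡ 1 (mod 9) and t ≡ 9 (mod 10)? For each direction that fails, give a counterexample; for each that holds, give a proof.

(⇒) This fails: t = 1 gives 1 ≡ 1 (mod 2) but 1 ≡ 1 (mod 10), so the conjunction on the right does not hold.

(⇐) Conversely, if t ≡ 1 (mod 9) and t ≡ 9 (mod 10), then by the Chinese remainder theorem t ≡ 19 (mod 90). Since 19 ≡ 1 (mod 2) and 2 ∣ 90, we get t ≡ 1 (mod 2).

(⇒) fails; (⇐) holds.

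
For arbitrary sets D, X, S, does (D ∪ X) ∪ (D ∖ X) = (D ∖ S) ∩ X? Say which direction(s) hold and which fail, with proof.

(⟸) Let x ∈ (D ∖ S) ∩ X. Then x ∈ D ∩ X and x ∉ S, from which x ∈ (D ∪ X) ∪ (D ∖ X).

(⟹) This inclusion fails. Take D = {1}, X = ∅, S = ∅; then 1 ∈ (D ∪ X) ∪ (D ∖ X) but 1 ∉ (D ∖ S) ∩ X.

(⊆) fails; (⊇) holds.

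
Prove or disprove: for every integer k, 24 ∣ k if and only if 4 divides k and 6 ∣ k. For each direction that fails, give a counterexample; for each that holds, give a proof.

Only the forward direction holds.

(⟸) This fails: take k = 12. Both 4 ∣ 12 and 6 ∣ 12, yet 12 is not a multiple of 24 (since 12 = 0·24 + 12), so 24 ∤ 12.

(⟹) If 24 ∣ k, write k = 24q. Since 24 = 6·4, k = 4·(6q), so 4 ∣ k; and since 24 = 4·6, k = 6·(4q), so 6 ∣ k.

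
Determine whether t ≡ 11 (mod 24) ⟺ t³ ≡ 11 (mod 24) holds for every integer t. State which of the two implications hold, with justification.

The biconditional holds.

(⟹) Suppose t ≡ 11 (mod 24). Write t = 24j + 11. Then (24j + 11)³ = 13824j³ + 19008j² + 8712j + 1331 = 24(576j³ + 792j² + 363j + 55) + 11, so t³ ≡ 11 (mod 24).

(⟸) Conversely, suppose t³ ≡ 11 (mod 24). The only residue r in {0, …, 23} with r³ ≡ 11 (mod 24) is r = 11, so t ≡ 11 (mod 24).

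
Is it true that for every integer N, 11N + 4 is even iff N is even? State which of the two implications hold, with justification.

Both implications hold.

Converse. Suppose N is even; write N = 2j. Then 11N + 4 = 11·(2j) + 4 = 2·11j + 4, which is even.

Forward direction. Suppose 11N + 4 is even. Since 11 is odd, 11N and N have the same parity, so 11N + 4 ≡ N + 4 (mod 2). As 4 is even, 11N + 4 is even exactly when N is even. Thus N is even.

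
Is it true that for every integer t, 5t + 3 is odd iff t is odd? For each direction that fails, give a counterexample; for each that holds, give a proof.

Neither implication holds.

(⟹) This fails: t = 0 gives 5t + 3 = 3, which is odd, but 0 is even, not odd.

(⟸) This also fails: t = 5 is odd, but 5t + 3 = 28 is even, not odd.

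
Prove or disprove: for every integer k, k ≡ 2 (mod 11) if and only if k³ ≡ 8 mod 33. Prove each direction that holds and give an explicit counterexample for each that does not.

[⇒] This fails: take k = 13. Then 13 ≡ 2 (mod 11), but 13³ = 2197 ≡ 19 (mod 33), not 8.

[⇐] Conversely, the residues r modulo 33 with r³ ≡ 8 (mod 33) are exactly {2}, and each is ≡ 2 (mod 11).

(⇒) fails; (⇐) holds.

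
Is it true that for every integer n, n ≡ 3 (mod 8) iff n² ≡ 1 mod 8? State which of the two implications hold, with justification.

(⟹) Suppose n ≡ 3 (mod 8). Write n = 8j + 3. Then (8j + 3)² = 64j² + 48j + 9 = 8(8j² + 6j + 1) + 1, so n² ≡ 1 (mod 8).

(⟸) This fails: take n = 1. Then 1² = 1 ≡ 1 (mod 8), yet 1 ≡ 1 (mod 8), not 3.

The forward direction holds; the converse fails.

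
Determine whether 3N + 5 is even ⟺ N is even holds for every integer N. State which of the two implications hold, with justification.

Both directions fail.

Forward direction. This fails: N = 5 gives 3N + 5 = 20, which is even, but 5 is odd, not even.

Converse. This also fails: N = 6 is even, but 3N + 5 = 23 is odd, not even.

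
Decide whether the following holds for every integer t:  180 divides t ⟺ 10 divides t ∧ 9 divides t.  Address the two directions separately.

[⇐] This fails: take t = 90. Both 10 ∣ 90 and 9 ∣ 90, yet 90 is not a multiple of 180 (since 90 = 0·180 + 90), so 180 ∤ 90.

[⇒] If 180 ∣ t, write t = 180q. Since 180 = 18·10, t = 10·(18q), so 10 ∣ t; and since 180 = 20·9, t = 9·(20q), so 9 ∣ t.

Only the forward implication holds.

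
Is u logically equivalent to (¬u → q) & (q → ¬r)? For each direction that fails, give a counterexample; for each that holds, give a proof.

Neither implication holds.

(⟹) This fails. Under q = T, u = T, r = T, the left side is true but the right side is false.

(⟸) This fails. Under q = T, u = F, r = F, the left side is false but the right side is true.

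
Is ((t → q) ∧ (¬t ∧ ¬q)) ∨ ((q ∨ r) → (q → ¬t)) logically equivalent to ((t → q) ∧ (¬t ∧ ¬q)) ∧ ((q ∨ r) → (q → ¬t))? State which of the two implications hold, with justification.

The forward direction fails; the converse holds.

(⟸) Assume the antecedent. If t is true, the antecedent cannot hold. If t is false, the consequent reduces to true regardless of the other variables. Either way the consequent holds.

(⟹) This fails. Under t = T, q = F, r = F, the left side is true but the right side is false.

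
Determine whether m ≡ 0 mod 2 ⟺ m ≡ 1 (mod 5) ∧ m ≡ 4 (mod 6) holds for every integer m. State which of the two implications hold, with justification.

(⇒) This fails: m = 0 gives 0 ≡ 0 (mod 2) but 0 ≡ 0 (mod 5), so the conjunction on the right does not hold.

(⇐) Conversely, if m ≡ 1 (mod 5) and m ≡ 4 (mod 6), then by the Chinese remainder theorem m ≡ 16 (mod 30). Since 16 ≡ 0 (mod 2) and 2 ∣ 30, we get m ≡ 0 (mod 2).

Only the reverse direction holds.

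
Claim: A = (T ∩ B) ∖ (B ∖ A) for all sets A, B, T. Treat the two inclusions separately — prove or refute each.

(⟹) This inclusion fails. Take A = {1}, B = ∅, T = ∅; then 1 ∈ A but 1 ∉ (T ∩ B) ∖ (B ∖ A).

(⟸) Let x ∈ (T ∩ B) ∖ (B ∖ A). Then x ∈ A ∩ B ∩ T, from which x ∈ A.

The sets are not equal: only the reverse inclusion holds.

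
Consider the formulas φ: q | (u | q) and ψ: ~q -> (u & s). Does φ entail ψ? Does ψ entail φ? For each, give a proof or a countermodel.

(⇒) fails; (⇐) holds.

(⇒) This fails. Under u = T, q = F, s = F, the left side is true but the right side is false.

(⇐) Assume the antecedent. If u is true, q | (u | q) reduces to true regardless of the other variables. If u is false, the antecedent forces (u = F, q = T, s = F) or (u = F, q = T, s = T), and q | (u | q) holds there. Either way q | (u | q) holds.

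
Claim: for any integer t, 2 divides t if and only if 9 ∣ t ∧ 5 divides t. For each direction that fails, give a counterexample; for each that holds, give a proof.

Forward direction. This fails: take t = 2. Certainly 2 ∣ 2, but 9 ∤ 2.

Converse. This fails: take t = 45. Both 9 ∣ 45 and 5 ∣ 45, yet 45 is not a multiple of 2 (since 45 = 22·2 + 1), so 2 ∤ 45.

(⇒) fails and (⇐) fails.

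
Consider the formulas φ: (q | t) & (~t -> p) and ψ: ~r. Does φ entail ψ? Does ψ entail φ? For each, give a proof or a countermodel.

(⇒) fails and (⇐) fails.

Forward direction. This fails. Under t = T, p = F, r = T, q = F, the left side is true but the right side is false.

Converse. This fails. Under t = F, p = F, r = F, q = F, the left side is false but the right side is true.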